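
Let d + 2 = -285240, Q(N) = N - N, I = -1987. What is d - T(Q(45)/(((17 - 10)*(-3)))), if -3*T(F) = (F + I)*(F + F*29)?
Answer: -285242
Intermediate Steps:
Q(N) = 0
d = -285242 (d = -2 - 285240 = -285242)
T(F) = -10*F*(-1987 + F) (T(F) = -(F - 1987)*(F + F*29)/3 = -(-1987 + F)*(F + 29*F)/3 = -(-1987 + F)*30*F/3 = -10*F*(-1987 + F))
d - T(Q(45)/(((17 - 10)*(-3)))) = -285242 - 10*0/(((17 - 10)*(-3)))*(1987 - 0/((17 - 10)*(-3))) = -285242 - 10*0/((7*(-3)))*(1987 - 0/(7*(-3))) = -285242 - 10*0/(-21)*(1987 - 0/(-21)) = -285242 - 10*0*(-1/21)*(1987 - 0*(-1)/21) = -285242 - 10*0*(1987 - 1*0) = -285242 - 10*0*(1987 + 0) = -285242 - 10*0*1987 = -285242 - 1*0 = -285242 + 0 = -285242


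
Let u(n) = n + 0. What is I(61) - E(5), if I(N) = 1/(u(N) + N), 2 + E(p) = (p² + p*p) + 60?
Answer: -13175/122 ≈ -107.99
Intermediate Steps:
E(p) = 58 + 2*p² (E(p) = -2 + ((p² + p*p) + 60) = -2 + ((p² + p²) + 60) = -2 + (2*p² + 60) = -2 + (60 + 2*p²) = 58 + 2*p²)
u(n) = n
I(N) = 1/(2*N) (I(N) = 1/(N + N) = 1/(2*N))
I(61) - E(5) = (½)/61 - (58 + 2*5²) = (½)*(1/61) - (58 + 2*25) = 1/122 - (58 + 50) = 1/122 - 1*108 = 1/122 - 108 = -13175/122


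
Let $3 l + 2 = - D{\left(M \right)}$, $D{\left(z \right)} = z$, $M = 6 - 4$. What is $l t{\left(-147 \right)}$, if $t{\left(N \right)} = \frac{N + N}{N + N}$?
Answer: $- \frac{4}{3} \approx -1.3333$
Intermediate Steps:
$M = 2$
$t{\left(N \right)} = 1$ ($t{\left(N \right)} = \frac{2 N}{2 N} = 2 N \frac{1}{2 N} = 1$)
$l = - \frac{4}{3}$ ($l = - \frac{2}{3} + \frac{\left(-1\right) 2}{3} = - \frac{2}{3} + \frac{1}{3} \left(-2\right) = - \frac{2}{3} - \frac{2}{3} = - \frac{4}{3} \approx -1.3333$)
$l t{\left(-147 \right)} = \left(- \frac{4}{3}\right) 1 = - \frac{4}{3}$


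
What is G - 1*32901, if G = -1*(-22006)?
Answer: -10895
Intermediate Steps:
G = 22006
G - 1*32901 = 22006 - 1*32901 = 22006 - 32901 = -10895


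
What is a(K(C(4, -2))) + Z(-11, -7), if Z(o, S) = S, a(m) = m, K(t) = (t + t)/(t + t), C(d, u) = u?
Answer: -6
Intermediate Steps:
K(t) = 1 (K(t) = (2*t)/((2*t)) = (2*t)*(1/(2*t)) = 1)
a(K(C(4, -2))) + Z(-11, -7) = 1 - 7 = -6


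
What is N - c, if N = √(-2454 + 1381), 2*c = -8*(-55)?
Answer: -220 + I*√1073 ≈ -220.0 + 32.757*I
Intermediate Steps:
c = 220 (c = (-8*(-55))/2 = (½)*440 = 220)
N = I*√1073 (N = √(-1073) = I*√1073 ≈ 32.757*I)
N - c = I*√1073 - 1*220 = I*√1073 - 220 = -220 + I*√1073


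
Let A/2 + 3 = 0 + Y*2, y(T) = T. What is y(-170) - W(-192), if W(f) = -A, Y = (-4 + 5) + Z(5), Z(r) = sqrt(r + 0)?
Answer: -172 + 4*sqrt(5) ≈ -163.06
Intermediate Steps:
Z(r) = sqrt(r)
Y = 1 + sqrt(5) (Y = (-4 + 5) + sqrt(5) = 1 + sqrt(5) ≈ 3.2361)
A = -2 + 4*sqrt(5) (A = -6 + 2*(0 + (1 + sqrt(5))*2) = -6 + 2*(0 + (2 + 2*sqrt(5))) = -6 + 2*(2 + 2*sqrt(5)) = -6 + (4 + 4*sqrt(5)) = -2 + 4*sqrt(5) ≈ 6.9443)
W(f) = 2 - 4*sqrt(5) (W(f) = -(-2 + 4*sqrt(5)) = 2 - 4*sqrt(5))
y(-170) - W(-192) = -170 - (2 - 4*sqrt(5)) = -170 + (-2 + 4*sqrt(5)) = -172 + 4*sqrt(5)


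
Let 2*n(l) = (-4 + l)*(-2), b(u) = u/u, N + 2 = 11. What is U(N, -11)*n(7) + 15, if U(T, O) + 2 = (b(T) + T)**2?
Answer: -279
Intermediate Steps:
N = 9 (N = -2 + 11 = 9)
b(u) = 1
U(T, O) = -2 + (1 + T)**2
n(l) = 4 - l (n(l) = ((-4 + l)*(-2))/2 = (8 - 2*l)/2 = 4 - l)
U(N, -11)*n(7) + 15 = (-2 + (1 + 9)**2)*(4 - 1*7) + 15 = (-2 + 10**2)*(4 - 7) + 15 = (-2 + 100)*(-3) + 15 = 98*(-3) + 15 = -294 + 15 = -279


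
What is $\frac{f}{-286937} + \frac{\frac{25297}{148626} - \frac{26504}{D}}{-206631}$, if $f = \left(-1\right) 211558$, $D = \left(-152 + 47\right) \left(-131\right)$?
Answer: $\frac{607950174514458019}{824555856199689630} \approx 0.73731$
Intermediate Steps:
$D = 13755$ ($D = \left(-105\right) \left(-131\right) = 13755$)
$f = -211558$
$\frac{f}{-286937} + \frac{\frac{25297}{148626} - \frac{26504}{D}}{-206631} = - \frac{211558}{-286937} + \frac{\frac{25297}{148626} - \frac{26504}{13755}}{-206631} = \left(-211558\right) \left(- \frac{1}{286937}\right) + \left(25297 \cdot \frac{1}{148626} - \frac{26504}{13755}\right) \left(- \frac{1}{206631}\right) = \frac{211558}{286937} + \left(\frac{25297}{148626} - \frac{26504}{13755}\right) \left(- \frac{1}{206631}\right) = \frac{211558}{286937} - - \frac{1197074423}{140808738342510} = \frac{211558}{286937} + \frac{1197074423}{140808738342510} = \frac{607950174514458019}{824555856199689630}$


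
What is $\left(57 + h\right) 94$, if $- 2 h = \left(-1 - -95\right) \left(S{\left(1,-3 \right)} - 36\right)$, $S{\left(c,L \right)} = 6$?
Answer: $137898$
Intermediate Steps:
$h = 1410$ ($h = - \frac{\left(-1 - -95\right) \left(6 - 36\right)}{2} = - \frac{\left(-1 + 95\right) \left(-30\right)}{2} = - \frac{94 \left(-30\right)}{2} = \left(- \frac{1}{2}\right) \left(-2820\right) = 1410$)
$\left(57 + h\right) 94 = \left(57 + 1410\right) 94 = 1467 \cdot 94 = 137898$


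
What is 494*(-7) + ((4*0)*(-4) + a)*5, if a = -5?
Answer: -3483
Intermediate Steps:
494*(-7) + ((4*0)*(-4) + a)*5 = 494*(-7) + ((4*0)*(-4) - 5)*5 = -3458 + (0*(-4) - 5)*5 = -3458 + (0 - 5)*5 = -3458 - 5*5 = -3458 - 25 = -3483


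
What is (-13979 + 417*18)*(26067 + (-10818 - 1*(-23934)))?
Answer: -253631559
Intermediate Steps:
(-13979 + 417*18)*(26067 + (-10818 - 1*(-23934))) = (-13979 + 7506)*(26067 + (-10818 + 23934)) = -6473*(26067 + 13116) = -6473*39183 = -253631559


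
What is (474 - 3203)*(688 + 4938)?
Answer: -15353354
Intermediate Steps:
(474 - 3203)*(688 + 4938) = -2729*5626 = -15353354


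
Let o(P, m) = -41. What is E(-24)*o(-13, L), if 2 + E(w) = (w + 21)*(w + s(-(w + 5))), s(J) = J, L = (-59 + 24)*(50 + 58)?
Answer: -533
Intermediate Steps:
L = -3780 (L = -35*108 = -3780)
E(w) = -107 - 5*w (E(w) = -2 + (w + 21)*(w - (w + 5)) = -2 + (21 + w)*(w - (5 + w)) = -2 + (21 + w)*(w + (-5 - w)) = -2 + (21 + w)*(-5) = -2 + (-105 - 5*w) = -107 - 5*w)
E(-24)*o(-13, L) = (-107 - 5*(-24))*(-41) = (-107 + 120)*(-41) = 13*(-41) = -533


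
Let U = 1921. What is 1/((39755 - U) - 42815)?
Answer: -1/4981 ≈ -0.00020076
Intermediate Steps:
1/((39755 - U) - 42815) = 1/((39755 - 1*1921) - 42815) = 1/((39755 - 1921) - 42815) = 1/(37834 - 42815) = 1/(-4981) = -1/4981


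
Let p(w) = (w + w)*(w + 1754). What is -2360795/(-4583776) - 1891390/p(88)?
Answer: -247011163625/46438234656 ≈ -5.3191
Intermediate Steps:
p(w) = 2*w*(1754 + w) (p(w) = (2*w)*(1754 + w) = 2*w*(1754 + w))
-2360795/(-4583776) - 1891390/p(88) = -2360795/(-4583776) - 1891390*1/(176*(1754 + 88)) = -2360795*(-1/4583776) - 1891390/(2*88*1842) = 2360795/4583776 - 1891390/324192 = 2360795/4583776 - 1891390*1/324192 = 2360795/4583776 - 945695/162096 = -247011163625/46438234656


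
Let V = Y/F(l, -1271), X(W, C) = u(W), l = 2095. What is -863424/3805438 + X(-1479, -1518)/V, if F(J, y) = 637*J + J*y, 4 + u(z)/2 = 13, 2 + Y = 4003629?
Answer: -47218886052084/7617777161813 ≈ -6.1985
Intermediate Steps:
Y = 4003627 (Y = -2 + 4003629 = 4003627)
u(z) = 18 (u(z) = -8 + 2*13 = -8 + 26 = 18)
X(W, C) = 18
V = -4003627/1328230 (V = 4003627/((2095*(637 - 1271))) = 4003627/((2095*(-634))) = 4003627/(-1328230) = 4003627*(-1/1328230) = -4003627/1328230 ≈ -3.0143)
-863424/3805438 + X(-1479, -1518)/V = -863424/3805438 + 18/(-4003627/1328230) = -863424*1/3805438 + 18*(-1328230/4003627) = -431712/1902719 - 23908140/4003627 = -47218886052084/7617777161813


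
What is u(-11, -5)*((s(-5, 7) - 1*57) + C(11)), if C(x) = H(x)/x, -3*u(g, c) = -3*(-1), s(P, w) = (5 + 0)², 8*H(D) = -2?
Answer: 1409/44 ≈ 32.023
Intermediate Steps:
H(D) = -¼ (H(D) = (⅛)*(-2) = -¼)
s(P, w) = 25 (s(P, w) = 5² = 25)
u(g, c) = -1 (u(g, c) = -(-1)*(-1) = -⅓*3 = -1)
C(x) = -1/(4*x)
u(-11, -5)*((s(-5, 7) - 1*57) + C(11)) = -((25 - 1*57) - ¼/11) = -((25 - 57) - ¼*1/11) = -(-32 - 1/44) = -1*(-1409/44) = 1409/44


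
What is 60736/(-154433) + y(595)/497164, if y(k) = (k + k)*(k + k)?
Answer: 47124204649/19194632003 ≈ 2.4551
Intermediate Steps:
y(k) = 4*k² (y(k) = (2*k)*(2*k) = 4*k²)
60736/(-154433) + y(595)/497164 = 60736/(-154433) + (4*595²)/497164 = 60736*(-1/154433) + (4*354025)*(1/497164) = -60736/154433 + 1416100*(1/497164) = -60736/154433 + 354025/124291 = 47124204649/19194632003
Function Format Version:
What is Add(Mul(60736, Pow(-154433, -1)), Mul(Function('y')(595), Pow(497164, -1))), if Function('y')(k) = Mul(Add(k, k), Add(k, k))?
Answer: Rational(47124204649, 19194632003) ≈ 2.4551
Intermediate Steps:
Function('y')(k) = Mul(4, Pow(k, 2)) (Function('y')(k) = Mul(Mul(2, k), Mul(2, k)) = Mul(4, Pow(k, 2)))
Add(Mul(60736, Pow(-154433, -1)), Mul(Function('y')(595), Pow(497164, -1))) = Add(Mul(60736, Pow(-154433, -1)), Mul(Mul(4, Pow(595, 2)), Pow(497164, -1))) = Add(Mul(60736, Rational(-1, 154433)), Mul(Mul(4, 354025), Rational(1, 497164))) = Add(Rational(-60736, 154433), Mul(1416100, Rational(1, 497164))) = Add(Rational(-60736, 154433), Rational(354025, 124291)) = Rational(47124204649, 19194632003)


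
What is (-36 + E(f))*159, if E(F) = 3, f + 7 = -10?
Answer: -5247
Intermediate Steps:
f = -17 (f = -7 - 10 = -17)
(-36 + E(f))*159 = (-36 + 3)*159 = -33*159 = -5247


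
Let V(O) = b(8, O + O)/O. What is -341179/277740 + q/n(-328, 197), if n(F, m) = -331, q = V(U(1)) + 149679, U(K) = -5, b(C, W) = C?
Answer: -8336866265/18386388 ≈ -453.43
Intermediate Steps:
V(O) = 8/O
q = 748387/5 (q = 8/(-5) + 149679 = 8*(-⅕) + 149679 = -8/5 + 149679 = 748387/5 ≈ 1.4968e+5)
-341179/277740 + q/n(-328, 197) = -341179/277740 + (748387/5)/(-331) = -341179*1/277740 + (748387/5)*(-1/331) = -341179/277740 - 748387/1655 = -8336866265/18386388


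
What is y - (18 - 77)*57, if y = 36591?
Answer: 39954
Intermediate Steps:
y - (18 - 77)*57 = 36591 - (18 - 77)*57 = 36591 - (-59)*57 = 36591 - 1*(-3363) = 36591 + 3363 = 39954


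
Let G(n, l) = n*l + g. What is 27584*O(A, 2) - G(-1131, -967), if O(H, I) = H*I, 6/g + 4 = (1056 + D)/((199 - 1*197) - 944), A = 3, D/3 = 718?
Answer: -1079464257/1163 ≈ -9.2817e+5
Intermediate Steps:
D = 2154 (D = 3*718 = 2154)
g = -942/1163 (g = 6/(-4 + (1056 + 2154)/((199 - 1*197) - 944)) = 6/(-4 + 3210/((199 - 197) - 944)) = 6/(-4 + 3210/(2 - 944)) = 6/(-4 + 3210/(-942)) = 6/(-4 + 3210*(-1/942)) = 6/(-4 - 535/157) = 6/(-1163/157) = 6*(-157/1163) = -942/1163 ≈ -0.80997)
G(n, l) = -942/1163 + l*n (G(n, l) = n*l - 942/1163 = l*n - 942/1163 = -942/1163 + l*n)
27584*O(A, 2) - G(-1131, -967) = 27584*(3*2) - (-942/1163 - 967*(-1131)) = 27584*6 - (-942/1163 + 1093677) = 165504 - 1*1271945409/1163 = 165504 - 1271945409/1163 = -1079464257/1163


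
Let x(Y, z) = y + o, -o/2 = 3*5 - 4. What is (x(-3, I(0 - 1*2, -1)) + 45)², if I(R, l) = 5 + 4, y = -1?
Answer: 484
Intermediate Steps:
I(R, l) = 9
o = -22 (o = -2*(3*5 - 4) = -2*(15 - 4) = -2*11 = -22)
x(Y, z) = -23 (x(Y, z) = -1 - 22 = -23)
(x(-3, I(0 - 1*2, -1)) + 45)² = (-23 + 45)² = 22² = 484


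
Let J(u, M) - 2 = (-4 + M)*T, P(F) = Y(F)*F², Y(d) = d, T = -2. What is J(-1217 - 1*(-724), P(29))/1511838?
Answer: -8128/251973 ≈ -0.032257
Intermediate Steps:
P(F) = F³ (P(F) = F*F² = F³)
J(u, M) = 10 - 2*M (J(u, M) = 2 + (-4 + M)*(-2) = 2 + (8 - 2*M) = 10 - 2*M)
J(-1217 - 1*(-724), P(29))/1511838 = (10 - 2*29³)/1511838 = (10 - 2*24389)*(1/1511838) = (10 - 48778)*(1/1511838) = -48768*1/1511838 = -8128/251973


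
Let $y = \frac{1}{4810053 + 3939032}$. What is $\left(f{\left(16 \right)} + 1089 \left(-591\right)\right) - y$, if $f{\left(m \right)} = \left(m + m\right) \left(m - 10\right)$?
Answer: $- \frac{5629222532596}{8749085} \approx -6.4341 \cdot 10^{5}$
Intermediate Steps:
$f{\left(m \right)} = 2 m \left(-10 + m\right)$
$y = \frac{1}{8749085} \approx 1.143 \cdot 10^{-7}$
$\left(f{\left(16 \right)} + 1089 \left(-591\right)\right) - y = \left(2 \cdot 16 \left(-10 + 16\right) + 1089 \left(-591\right)\right) - \frac{1}{8749085} = \left(2 \cdot 16 \cdot 6 - 643599\right) - \frac{1}{8749085} = \left(192 - 643599\right) - \frac{1}{8749085} = -643407 - \frac{1}{8749085} = - \frac{5629222532596}{8749085}$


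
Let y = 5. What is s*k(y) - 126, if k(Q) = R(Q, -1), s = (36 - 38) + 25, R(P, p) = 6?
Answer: 12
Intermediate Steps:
s = 23 (s = -2 + 25 = 23)
k(Q) = 6
s*k(y) - 126 = 23*6 - 126 = 138 - 126 = 12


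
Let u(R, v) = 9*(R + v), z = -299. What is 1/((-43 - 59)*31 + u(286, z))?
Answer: -1/3279 ≈ -0.00030497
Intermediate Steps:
u(R, v) = 9*R + 9*v
1/((-43 - 59)*31 + u(286, z)) = 1/((-43 - 59)*31 + (9*286 + 9*(-299))) = 1/(-102*31 + (2574 - 2691)) = 1/(-3162 - 117) = 1/(-3279) = -1/3279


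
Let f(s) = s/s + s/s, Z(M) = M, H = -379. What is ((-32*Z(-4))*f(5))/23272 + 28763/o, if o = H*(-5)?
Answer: 83732207/5512555 ≈ 15.189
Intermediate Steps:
f(s) = 2 (f(s) = 1 + 1 = 2)
o = 1895 (o = -379*(-5) = 1895)
((-32*Z(-4))*f(5))/23272 + 28763/o = (-32*(-4)*2)/23272 + 28763/1895 = (128*2)*(1/23272) + 28763*(1/1895) = 256*(1/23272) + 28763/1895 = 32/2909 + 28763/1895 = 83732207/5512555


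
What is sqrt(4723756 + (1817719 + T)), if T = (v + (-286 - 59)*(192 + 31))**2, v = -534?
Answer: 2*sqrt(1501996859) ≈ 77511.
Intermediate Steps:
T = 6001445961 (T = (-534 + (-286 - 59)*(192 + 31))**2 = (-534 - 345*223)**2 = (-534 - 76935)**2 = (-77469)**2 = 6001445961)
sqrt(4723756 + (1817719 + T)) = sqrt(4723756 + (1817719 + 6001445961)) = sqrt(4723756 + 6003263680) = sqrt(6007987436) = 2*sqrt(1501996859)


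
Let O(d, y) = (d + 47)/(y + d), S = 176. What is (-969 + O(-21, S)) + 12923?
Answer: 1852896/155 ≈ 11954.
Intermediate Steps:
O(d, y) = (47 + d)/(d + y)
(-969 + O(-21, S)) + 12923 = (-969 + (47 - 21)/(-21 + 176)) + 12923 = (-969 + 26/155) + 12923 = -150169/155 + 12923 = 1852896/155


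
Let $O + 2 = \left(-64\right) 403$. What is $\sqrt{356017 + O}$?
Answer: $\sqrt{330223} \approx 574.65$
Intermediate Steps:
$O = -25794$ ($O = -2 - 25792 = -25794$)
$\sqrt{356017 + O} = \sqrt{356017 - 25794} = \sqrt{330223}$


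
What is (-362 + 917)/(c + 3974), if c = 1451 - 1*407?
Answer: 555/5018 ≈ 0.11060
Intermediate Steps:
c = 1044 (c = 1451 - 407 = 1044)
(-362 + 917)/(c + 3974) = (-362 + 917)/(1044 + 3974) = 555/5018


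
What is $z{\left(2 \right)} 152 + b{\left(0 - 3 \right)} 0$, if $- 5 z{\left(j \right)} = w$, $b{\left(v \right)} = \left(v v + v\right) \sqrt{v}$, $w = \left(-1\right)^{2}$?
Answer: $- \frac{152}{5} \approx -30.4$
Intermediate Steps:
$w = 1$
$b{\left(v \right)} = \sqrt{v} \left(v + v^{2}\right)$ ($b{\left(v \right)} = \left(v^{2} + v\right) \sqrt{v} = \left(v + v^{2}\right) \sqrt{v} = \sqrt{v} \left(v + v^{2}\right)$)
$z{\left(j \right)} = - \frac{1}{5}$ ($z{\left(j \right)} = \left(- \frac{1}{5}\right) 1 = - \frac{1}{5}$)
$z{\left(2 \right)} 152 + b{\left(0 - 3 \right)} 0 = \left(- \frac{1}{5}\right) 152 + \left(0 - 3\right)^{\frac{3}{2}} \left(1 + \left(0 - 3\right)\right) 0 = - \frac{152}{5} + \left(0 - 3\right)^{\frac{3}{2}} \left(1 + \left(0 - 3\right)\right) 0 = - \frac{152}{5} + \left(-3\right)^{\frac{3}{2}} \left(1 - 3\right) 0 = - \frac{152}{5} + - 3 i \sqrt{3} \left(-2\right) 0 = - \frac{152}{5} + 6 i \sqrt{3} \cdot 0 = - \frac{152}{5} + 0 = - \frac{152}{5}$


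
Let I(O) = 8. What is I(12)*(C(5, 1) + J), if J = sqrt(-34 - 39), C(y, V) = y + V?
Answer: 48 + 8*I*sqrt(73) ≈ 48.0 + 68.352*I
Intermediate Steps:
C(y, V) = V + y
J = I*sqrt(73) (J = sqrt(-73) = I*sqrt(73) ≈ 8.544*I)
I(12)*(C(5, 1) + J) = 8*((1 + 5) + I*sqrt(73)) = 8*(6 + I*sqrt(73)) = 48 + 8*I*sqrt(73)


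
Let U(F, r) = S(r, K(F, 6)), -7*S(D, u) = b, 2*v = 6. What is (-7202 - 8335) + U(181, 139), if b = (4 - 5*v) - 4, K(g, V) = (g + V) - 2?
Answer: -108744/7 ≈ -15535.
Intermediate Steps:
v = 3 (v = (½)*6 = 3)
K(g, V) = -2 + V + g (K(g, V) = (V + g) - 2 = -2 + V + g)
b = -15 (b = (4 - 5*3) - 4 = (4 - 15) - 4 = -11 - 4 = -15)
S(D, u) = 15/7 (S(D, u) = -⅐*(-15) = 15/7)
U(F, r) = 15/7
(-7202 - 8335) + U(181, 139) = (-7202 - 8335) + 15/7 = -15537 + 15/7 = -108744/7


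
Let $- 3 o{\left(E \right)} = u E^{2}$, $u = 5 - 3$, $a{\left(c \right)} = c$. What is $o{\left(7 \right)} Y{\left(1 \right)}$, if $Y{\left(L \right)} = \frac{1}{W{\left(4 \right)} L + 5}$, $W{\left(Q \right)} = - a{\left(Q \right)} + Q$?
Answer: $- \frac{98}{15} \approx -6.5333$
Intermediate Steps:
$u = 2$ ($u = 5 - 3 = 2$)
$W{\left(Q \right)} = 0$ ($W{\left(Q \right)} = - Q + Q = 0$)
$o{\left(E \right)} = - \frac{2 E^{2}}{3}$
$Y{\left(L \right)} = \frac{1}{5}$ ($Y{\left(L \right)} = \frac{1}{0 L + 5} = \frac{1}{0 + 5} = \frac{1}{5}$)
$o{\left(7 \right)} Y{\left(1 \right)} = - \frac{2 \cdot 7^{2}}{3} \cdot \frac{1}{5} = \left(- \frac{2}{3}\right) 49 \cdot \frac{1}{5} = \left(- \frac{98}{3}\right) \frac{1}{5} = - \frac{98}{15}$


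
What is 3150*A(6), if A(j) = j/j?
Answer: 3150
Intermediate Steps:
A(j) = 1
3150*A(6) = 3150*1 = 3150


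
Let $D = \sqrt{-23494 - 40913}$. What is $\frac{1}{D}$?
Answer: $- \frac{i \sqrt{64407}}{64407} \approx - 0.0039403 i$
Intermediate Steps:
$D = i \sqrt{64407}$ ($D = \sqrt{-64407} = i \sqrt{64407} \approx 253.79 i$)
$\frac{1}{D} = \frac{1}{i \sqrt{64407}} = - \frac{i \sqrt{64407}}{64407}$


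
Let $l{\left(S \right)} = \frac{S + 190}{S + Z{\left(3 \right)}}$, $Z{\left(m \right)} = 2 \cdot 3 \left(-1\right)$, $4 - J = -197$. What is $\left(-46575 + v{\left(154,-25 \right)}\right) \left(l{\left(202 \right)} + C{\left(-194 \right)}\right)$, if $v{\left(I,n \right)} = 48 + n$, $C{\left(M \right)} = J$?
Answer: $-9450056$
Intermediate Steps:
$J = 201$ ($J = 4 - -197 = 4 + 197 = 201$)
$C{\left(M \right)} = 201$
$Z{\left(m \right)} = -6$ ($Z{\left(m \right)} = 6 \left(-1\right) = -6$)
$l{\left(S \right)} = \frac{190 + S}{-6 + S}$ ($l{\left(S \right)} = \frac{S + 190}{S - 6} = \frac{190 + S}{-6 + S}$)
$\left(-46575 + v{\left(154,-25 \right)}\right) \left(l{\left(202 \right)} + C{\left(-194 \right)}\right) = \left(-46575 + \left(48 - 25\right)\right) \left(\frac{190 + 202}{-6 + 202} + 201\right) = \left(-46575 + 23\right) \left(\frac{1}{196} \cdot 392 + 201\right) = - 46552 \left(\frac{1}{196} \cdot 392 + 201\right) = - 46552 \left(2 + 201\right) = \left(-46552\right) 203 = -9450056$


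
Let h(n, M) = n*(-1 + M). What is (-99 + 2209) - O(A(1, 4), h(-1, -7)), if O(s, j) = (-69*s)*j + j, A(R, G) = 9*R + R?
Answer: 7622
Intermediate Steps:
A(R, G) = 10*R
O(s, j) = j - 69*j*s (O(s, j) = -69*j*s + j = j - 69*j*s)
(-99 + 2209) - O(A(1, 4), h(-1, -7)) = (-99 + 2209) - (-(-1 - 7))*(1 - 690) = 2110 - (-1*(-8))*(1 - 69*10) = 2110 - 8*(1 - 690) = 2110 - 8*(-689) = 2110 - 1*(-5512) = 2110 + 5512 = 7622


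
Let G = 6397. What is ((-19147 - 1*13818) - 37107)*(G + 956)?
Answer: -515239416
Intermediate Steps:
((-19147 - 1*13818) - 37107)*(G + 956) = ((-19147 - 1*13818) - 37107)*(6397 + 956) = ((-19147 - 13818) - 37107)*7353 = (-32965 - 37107)*7353 = -70072*7353 = -515239416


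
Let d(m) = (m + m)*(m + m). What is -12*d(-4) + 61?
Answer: -707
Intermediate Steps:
d(m) = 4*m² (d(m) = (2*m)*(2*m) = 4*m²)
-12*d(-4) + 61 = -48*(-4)² + 61 = -48*16 + 61 = -12*64 + 61 = -768 + 61 = -707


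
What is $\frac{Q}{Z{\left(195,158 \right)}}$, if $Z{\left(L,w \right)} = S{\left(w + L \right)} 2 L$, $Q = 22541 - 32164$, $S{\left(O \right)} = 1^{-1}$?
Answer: $- \frac{9623}{390} \approx -24.674$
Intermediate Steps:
$S{\left(O \right)} = 1$
$Q = -9623$ ($Q = 22541 - 32164 = -9623$)
$Z{\left(L,w \right)} = 2 L$ ($Z{\left(L,w \right)} = 1 \cdot 2 L = 2 L$)
$\frac{Q}{Z{\left(195,158 \right)}} = - \frac{9623}{2 \cdot 195} = - \frac{9623}{390}$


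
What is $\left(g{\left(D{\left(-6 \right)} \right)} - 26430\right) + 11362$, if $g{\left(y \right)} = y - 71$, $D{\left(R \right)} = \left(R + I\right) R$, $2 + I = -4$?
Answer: $-15067$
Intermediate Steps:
$I = -6$ ($I = -2 - 4 = -6$)
$D{\left(R \right)} = R \left(-6 + R\right)$ ($D{\left(R \right)} = \left(R - 6\right) R = \left(-6 + R\right) R = R \left(-6 + R\right)$)
$g{\left(y \right)} = -71 + y$
$\left(g{\left(D{\left(-6 \right)} \right)} - 26430\right) + 11362 = \left(\left(-71 - 6 \left(-6 - 6\right)\right) - 26430\right) + 11362 = \left(\left(-71 - -72\right) - 26430\right) + 11362 = \left(\left(-71 + 72\right) - 26430\right) + 11362 = \left(1 - 26430\right) + 11362 = -26429 + 11362 = -15067$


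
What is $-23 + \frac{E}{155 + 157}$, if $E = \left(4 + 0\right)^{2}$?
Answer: $- \frac{895}{39} \approx -22.949$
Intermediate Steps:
$E = 16$ ($E = 4^{2} = 16$)
$-23 + \frac{E}{155 + 157} = -23 + \frac{16}{155 + 157} = -23 + \frac{16}{312} = -23 + 16 \cdot \frac{1}{312} = -23 + \frac{2}{39} = - \frac{895}{39}$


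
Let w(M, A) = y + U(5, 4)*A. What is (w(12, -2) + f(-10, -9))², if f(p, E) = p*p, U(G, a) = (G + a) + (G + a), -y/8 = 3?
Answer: 1600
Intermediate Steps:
y = -24 (y = -8*3 = -24)
U(G, a) = 2*G + 2*a
f(p, E) = p²
w(M, A) = -24 + 18*A (w(M, A) = -24 + (2*5 + 2*4)*A = -24 + (10 + 8)*A = -24 + 18*A)
(w(12, -2) + f(-10, -9))² = ((-24 + 18*(-2)) + (-10)²)² = ((-24 - 36) + 100)² = (-60 + 100)² = 40² = 1600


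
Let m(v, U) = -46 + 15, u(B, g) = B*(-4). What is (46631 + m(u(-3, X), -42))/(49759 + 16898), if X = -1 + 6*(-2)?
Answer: 46600/66657 ≈ 0.69910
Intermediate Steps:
X = -13 (X = -1 - 12 = -13)
u(B, g) = -4*B
m(v, U) = -31
(46631 + m(u(-3, X), -42))/(49759 + 16898) = (46631 - 31)/(49759 + 16898) = 46600/66657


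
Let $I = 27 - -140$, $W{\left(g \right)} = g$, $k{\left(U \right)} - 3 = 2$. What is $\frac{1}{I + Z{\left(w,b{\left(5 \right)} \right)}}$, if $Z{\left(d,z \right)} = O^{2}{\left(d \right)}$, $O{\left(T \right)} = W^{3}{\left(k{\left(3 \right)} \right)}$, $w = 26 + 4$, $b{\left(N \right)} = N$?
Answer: $\frac{1}{15792} \approx 6.3323 \cdot 10^{-5}$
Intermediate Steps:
$k{\left(U \right)} = 5$ ($k{\left(U \right)} = 3 + 2 = 5$)
$w = 30$
$I = 167$ ($I = 27 + 140 = 167$)
$O{\left(T \right)} = 125$ ($O{\left(T \right)} = 5^{3} = 125$)
$Z{\left(d,z \right)} = 15625$ ($Z{\left(d,z \right)} = 125^{2} = 15625$)
$\frac{1}{I + Z{\left(w,b{\left(5 \right)} \right)}} = \frac{1}{167 + 15625} = \frac{1}{15792}$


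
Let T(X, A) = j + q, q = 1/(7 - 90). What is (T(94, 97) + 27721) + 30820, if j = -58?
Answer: 4854088/83 ≈ 58483.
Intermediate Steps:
q = -1/83 (q = 1/(-83) = -1/83 ≈ -0.012048)
T(X, A) = -4815/83 (T(X, A) = -58 - 1/83 = -4815/83)
(T(94, 97) + 27721) + 30820 = (-4815/83 + 27721) + 30820 = 2296028/83 + 30820 = 4854088/83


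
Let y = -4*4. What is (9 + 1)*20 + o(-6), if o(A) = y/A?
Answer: 608/3 ≈ 202.67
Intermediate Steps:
y = -16
o(A) = -16/A
(9 + 1)*20 + o(-6) = (9 + 1)*20 - 16/(-6) = 10*20 - 16*(-⅙) = 200 + 8/3 = 608/3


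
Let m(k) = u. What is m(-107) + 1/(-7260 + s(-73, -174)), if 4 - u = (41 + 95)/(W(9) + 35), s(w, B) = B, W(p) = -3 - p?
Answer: -327119/170982 ≈ -1.9132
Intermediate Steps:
u = -44/23 (u = 4 - (41 + 95)/((-3 - 1*9) + 35) = 4 - 136/((-3 - 9) + 35) = 4 - 136/(-12 + 35) = 4 - 136/23 = -44/23 ≈ -1.9130)
m(k) = -44/23
m(-107) + 1/(-7260 + s(-73, -174)) = -44/23 + 1/(-7260 - 174) = -44/23 + 1/(-7434) = -44/23 - 1/7434 = -327119/170982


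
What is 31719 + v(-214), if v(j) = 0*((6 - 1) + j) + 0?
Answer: 31719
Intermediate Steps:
v(j) = 0 (v(j) = 0*(5 + j) + 0 = 0 + 0 = 0)
31719 + v(-214) = 31719 + 0 = 31719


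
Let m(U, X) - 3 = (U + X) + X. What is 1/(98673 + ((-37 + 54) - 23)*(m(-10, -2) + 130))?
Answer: 1/97959 ≈ 1.0208e-5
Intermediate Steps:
m(U, X) = 3 + U + 2*X (m(U, X) = 3 + ((U + X) + X) = 3 + (U + 2*X) = 3 + U + 2*X)
1/(98673 + ((-37 + 54) - 23)*(m(-10, -2) + 130)) = 1/(98673 + ((-37 + 54) - 23)*((3 - 10 + 2*(-2)) + 130)) = 1/(98673 + (17 - 23)*((3 - 10 - 4) + 130)) = 1/(98673 - 6*(-11 + 130)) = 1/(98673 - 6*119) = 1/(98673 - 714) = 1/97959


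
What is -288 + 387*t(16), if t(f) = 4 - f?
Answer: -4932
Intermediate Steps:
-288 + 387*t(16) = -288 + 387*(4 - 1*16) = -288 + 387*(4 - 16) = -288 + 387*(-12) = -288 - 4644 = -4932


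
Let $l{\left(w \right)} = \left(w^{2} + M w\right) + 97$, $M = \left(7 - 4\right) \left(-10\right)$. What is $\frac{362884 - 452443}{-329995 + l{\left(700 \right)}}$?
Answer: $- \frac{89559}{139102} \approx -0.64384$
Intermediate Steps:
$M = -30$ ($M = 3 \left(-10\right) = -30$)
$l{\left(w \right)} = 97 + w^{2} - 30 w$ ($l{\left(w \right)} = \left(w^{2} - 30 w\right) + 97 = 97 + w^{2} - 30 w$)
$\frac{362884 - 452443}{-329995 + l{\left(700 \right)}} = \frac{362884 - 452443}{-329995 + \left(97 + 700^{2} - 21000\right)} = - \frac{89559}{-329995 + \left(97 + 490000 - 21000\right)} = - \frac{89559}{-329995 + 469097} = - \frac{89559}{139102}$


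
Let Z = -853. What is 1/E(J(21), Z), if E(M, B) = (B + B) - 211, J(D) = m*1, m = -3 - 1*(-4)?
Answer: -1/1917 ≈ -0.00052165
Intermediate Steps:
m = 1 (m = -3 + 4 = 1)
J(D) = 1 (J(D) = 1*1 = 1)
E(M, B) = -211 + 2*B (E(M, B) = 2*B - 211 = -211 + 2*B)
1/E(J(21), Z) = 1/(-211 + 2*(-853)) = 1/(-211 - 1706) = 1/(-1917) = -1/1917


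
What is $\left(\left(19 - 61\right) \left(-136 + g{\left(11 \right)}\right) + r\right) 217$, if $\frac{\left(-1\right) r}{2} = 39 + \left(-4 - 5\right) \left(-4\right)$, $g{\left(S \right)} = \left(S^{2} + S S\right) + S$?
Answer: $-1098888$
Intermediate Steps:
$g{\left(S \right)} = S + 2 S^{2}$ ($g{\left(S \right)} = \left(S^{2} + S^{2}\right) + S = 2 S^{2} + S = S + 2 S^{2}$)
$r = -150$ ($r = - 2 \left(39 + \left(-4 - 5\right) \left(-4\right)\right) = - 2 \left(39 - -36\right) = - 2 \left(39 + 36\right) = \left(-2\right) 75 = -150$)
$\left(\left(19 - 61\right) \left(-136 + g{\left(11 \right)}\right) + r\right) 217 = \left(\left(19 - 61\right) \left(-136 + 11 \left(1 + 2 \cdot 11\right)\right) - 150\right) 217 = \left(- 42 \left(-136 + 11 \left(1 + 22\right)\right) - 150\right) 217 = \left(- 42 \left(-136 + 11 \cdot 23\right) - 150\right) 217 = \left(- 42 \left(-136 + 253\right) - 150\right) 217 = \left(\left(-42\right) 117 - 150\right) 217 = \left(-4914 - 150\right) 217 = \left(-5064\right) 217 = -1098888$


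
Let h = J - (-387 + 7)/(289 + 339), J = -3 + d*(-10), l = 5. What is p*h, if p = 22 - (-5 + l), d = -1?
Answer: 26268/157 ≈ 167.31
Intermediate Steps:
J = 7 (J = -3 - 1*(-10) = -3 + 10 = 7)
p = 22 (p = 22 - (-5 + 5) = 22 - 1*0 = 22 + 0 = 22)
h = 1194/157 (h = 7 - (-387 + 7)/(289 + 339) = 7 - (-380)/628 = 7 - 1*(-95/157) = 7 + 95/157 = 1194/157 ≈ 7.6051)
p*h = 22*(1194/157) = 26268/157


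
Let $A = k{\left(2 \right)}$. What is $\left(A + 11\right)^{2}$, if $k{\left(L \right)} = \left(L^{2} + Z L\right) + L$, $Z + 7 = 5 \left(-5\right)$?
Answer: $2209$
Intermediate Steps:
$Z = -32$ ($Z = -7 + 5 \left(-5\right) = -7 - 25 = -32$)
$k{\left(L \right)} = L^{2} - 31 L$ ($k{\left(L \right)} = \left(L^{2} - 32 L\right) + L = L^{2} - 31 L$)
$A = -58$ ($A = 2 \left(-31 + 2\right) = 2 \left(-29\right) = -58$)
$\left(A + 11\right)^{2} = \left(-58 + 11\right)^{2} = \left(-47\right)^{2} = 2209$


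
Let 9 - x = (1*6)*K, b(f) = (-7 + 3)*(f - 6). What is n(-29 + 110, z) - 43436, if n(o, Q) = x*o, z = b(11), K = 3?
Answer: -44165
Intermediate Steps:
b(f) = 24 - 4*f (b(f) = -4*(-6 + f) = 24 - 4*f)
z = -20 (z = 24 - 4*11 = 24 - 44 = -20)
x = -9 (x = 9 - 1*6*3 = 9 - 6*3 = 9 - 1*18 = 9 - 18 = -9)
n(o, Q) = -9*o
n(-29 + 110, z) - 43436 = -9*(-29 + 110) - 43436 = -9*81 - 43436 = -729 - 43436 = -44165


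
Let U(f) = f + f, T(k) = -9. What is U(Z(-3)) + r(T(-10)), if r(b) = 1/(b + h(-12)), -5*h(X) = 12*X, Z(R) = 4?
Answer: 797/99 ≈ 8.0505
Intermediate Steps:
h(X) = -12*X/5
r(b) = 1/(144/5 + b) (r(b) = 1/(b - 12/5*(-12)) = 1/(b + 144/5) = 1/(144/5 + b))
U(f) = 2*f
U(Z(-3)) + r(T(-10)) = 2*4 + 5/(144 + 5*(-9)) = 8 + 5/(144 - 45) = 8 + 5/99 = 797/99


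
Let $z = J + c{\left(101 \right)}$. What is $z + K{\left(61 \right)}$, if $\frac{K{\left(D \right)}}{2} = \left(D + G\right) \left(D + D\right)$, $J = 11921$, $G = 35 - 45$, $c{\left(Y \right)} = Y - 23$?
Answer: $24443$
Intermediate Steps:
$c{\left(Y \right)} = -23 + Y$
$G = -10$ ($G = 35 - 45 = -10$)
$K{\left(D \right)} = 4 D \left(-10 + D\right)$ ($K{\left(D \right)} = 2 \left(D - 10\right) \left(D + D\right) = 2 \left(-10 + D\right) 2 D = 2 \cdot 2 D \left(-10 + D\right) = 4 D \left(-10 + D\right)$)
$z = 11999$ ($z = 11921 + \left(-23 + 101\right) = 11921 + 78 = 11999$)
$z + K{\left(61 \right)} = 11999 + 4 \cdot 61 \left(-10 + 61\right) = 11999 + 4 \cdot 61 \cdot 51 = 11999 + 12444 = 24443$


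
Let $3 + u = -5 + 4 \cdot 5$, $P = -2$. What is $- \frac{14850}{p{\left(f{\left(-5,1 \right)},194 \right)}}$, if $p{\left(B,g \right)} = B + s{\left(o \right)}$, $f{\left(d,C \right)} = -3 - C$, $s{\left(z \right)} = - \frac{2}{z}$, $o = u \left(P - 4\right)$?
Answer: $\frac{48600}{13} \approx 3738.5$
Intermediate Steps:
$u = 12$ ($u = -3 + \left(-5 + 4 \cdot 5\right) = -3 + \left(-5 + 20\right) = -3 + 15 = 12$)
$o = -72$ ($o = 12 \left(-2 - 4\right) = 12 \left(-6\right) = -72$)
$p{\left(B,g \right)} = \frac{1}{36} + B$ ($p{\left(B,g \right)} = B - \frac{2}{-72} = B - - \frac{1}{36} = B + \frac{1}{36} = \frac{1}{36} + B$)
$- \frac{14850}{p{\left(f{\left(-5,1 \right)},194 \right)}} = - \frac{14850}{\frac{1}{36} - 4} = - \frac{14850}{- \frac{143}{36}} = \left(-14850\right) \left(- \frac{36}{143}\right) = \frac{48600}{13}$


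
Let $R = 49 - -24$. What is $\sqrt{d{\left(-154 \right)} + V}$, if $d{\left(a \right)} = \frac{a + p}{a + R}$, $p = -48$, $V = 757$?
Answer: $\frac{\sqrt{61519}}{9} \approx 27.559$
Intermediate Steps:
$R = 73$ ($R = 49 + 24 = 73$)
$d{\left(a \right)} = \frac{-48 + a}{73 + a}$ ($d{\left(a \right)} = \frac{a - 48}{a + 73} = \frac{-48 + a}{73 + a}$)
$\sqrt{d{\left(-154 \right)} + V} = \sqrt{\frac{-48 - 154}{73 - 154} + 757} = \sqrt{\frac{1}{-81} \left(-202\right) + 757} = \sqrt{\left(- \frac{1}{81}\right) \left(-202\right) + 757} = \sqrt{\frac{202}{81} + 757} = \sqrt{\frac{61519}{81}} = \frac{\sqrt{61519}}{9}$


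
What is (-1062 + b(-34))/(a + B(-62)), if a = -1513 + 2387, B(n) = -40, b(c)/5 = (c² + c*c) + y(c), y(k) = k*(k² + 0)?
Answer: -93011/417 ≈ -223.05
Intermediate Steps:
y(k) = k³ (y(k) = k*k² = k³)
b(c) = 5*c³ + 10*c² (b(c) = 5*((c² + c*c) + c³) = 5*((c² + c²) + c³) = 5*(2*c² + c³) = 5*(c³ + 2*c²) = 5*c³ + 10*c²)
a = 874
(-1062 + b(-34))/(a + B(-62)) = (-1062 + 5*(-34)²*(2 - 34))/(874 - 40) = (-1062 + 5*1156*(-32))/834 = (-1062 - 184960)*(1/834) = -186022*1/834 = -93011/417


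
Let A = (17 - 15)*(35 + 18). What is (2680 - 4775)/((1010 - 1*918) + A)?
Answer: -2095/198 ≈ -10.581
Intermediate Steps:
A = 106 (A = 2*53 = 106)
(2680 - 4775)/((1010 - 1*918) + A) = (2680 - 4775)/((1010 - 1*918) + 106) = -2095/((1010 - 918) + 106) = -2095/(92 + 106) = -2095/198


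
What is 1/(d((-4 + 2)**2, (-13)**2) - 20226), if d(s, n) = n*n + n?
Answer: 1/8504 ≈ 0.00011759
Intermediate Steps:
d(s, n) = n + n**2 (d(s, n) = n**2 + n = n + n**2)
1/(d((-4 + 2)**2, (-13)**2) - 20226) = 1/((-13)**2*(1 + (-13)**2) - 20226) = 1/(169*(1 + 169) - 20226) = 1/(169*170 - 20226) = 1/(28730 - 20226) = 1/8504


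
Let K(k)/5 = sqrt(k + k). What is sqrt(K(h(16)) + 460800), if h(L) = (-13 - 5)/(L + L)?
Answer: sqrt(1843200 + 15*I*sqrt(2))/2 ≈ 678.82 + 0.0039063*I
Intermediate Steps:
h(L) = -9/L (h(L) = -18*1/(2*L) = -9/L)
K(k) = 5*sqrt(2)*sqrt(k) (K(k) = 5*sqrt(k + k) = 5*sqrt(2*k) = 5*(sqrt(2)*sqrt(k)) = 5*sqrt(2)*sqrt(k))
sqrt(K(h(16)) + 460800) = sqrt(5*sqrt(2)*sqrt(-9/16) + 460800) = sqrt(5*sqrt(2)*(3*I/4) + 460800) = sqrt(15*I*sqrt(2)/4 + 460800) = sqrt(460800 + 15*I*sqrt(2)/4)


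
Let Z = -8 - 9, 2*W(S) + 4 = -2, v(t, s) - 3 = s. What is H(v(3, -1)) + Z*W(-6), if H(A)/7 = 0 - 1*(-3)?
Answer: 72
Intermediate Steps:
v(t, s) = 3 + s
H(A) = 21 (H(A) = 7*(0 - 1*(-3)) = 7*(0 + 3) = 7*3 = 21)
W(S) = -3 (W(S) = -2 + (½)*(-2) = -2 - 1 = -3)
Z = -17
H(v(3, -1)) + Z*W(-6) = 21 - 17*(-3) = 21 + 51 = 72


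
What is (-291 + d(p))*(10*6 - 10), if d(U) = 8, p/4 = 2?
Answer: -14150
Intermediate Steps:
p = 8 (p = 4*2 = 8)
(-291 + d(p))*(10*6 - 10) = (-291 + 8)*(10*6 - 10) = -283*(60 - 10) = -283*50 = -14150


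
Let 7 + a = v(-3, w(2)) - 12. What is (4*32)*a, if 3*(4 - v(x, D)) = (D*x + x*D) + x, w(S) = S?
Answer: -1280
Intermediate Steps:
v(x, D) = 4 - x/3 - 2*D*x/3 (v(x, D) = 4 - ((D*x + x*D) + x)/3 = 4 - ((D*x + D*x) + x)/3 = 4 - (2*D*x + x)/3 = 4 - (x + 2*D*x)/3 = 4 + (-x/3 - 2*D*x/3) = 4 - x/3 - 2*D*x/3)
a = -10 (a = -7 + ((4 - ⅓*(-3) - ⅔*2*(-3)) - 12) = -7 + ((4 + 1 + 4) - 12) = -7 + (9 - 12) = -7 - 3 = -10)
(4*32)*a = (4*32)*(-10) = 128*(-10) = -1280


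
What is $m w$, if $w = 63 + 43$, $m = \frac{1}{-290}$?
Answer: $- \frac{53}{145} \approx -0.36552$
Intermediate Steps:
$m = - \frac{1}{290} \approx -0.0034483$
$w = 106$
$m w = \left(- \frac{1}{290}\right) 106 = - \frac{53}{145}$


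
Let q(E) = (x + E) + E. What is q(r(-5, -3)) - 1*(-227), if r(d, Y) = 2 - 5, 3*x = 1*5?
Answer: 668/3 ≈ 222.67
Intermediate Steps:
x = 5/3 (x = (1*5)/3 = (1/3)*5 = 5/3 ≈ 1.6667)
r(d, Y) = -3
q(E) = 5/3 + 2*E (q(E) = (5/3 + E) + E = 5/3 + 2*E)
q(r(-5, -3)) - 1*(-227) = (5/3 + 2*(-3)) - 1*(-227) = (5/3 - 6) + 227 = -13/3 + 227 = 668/3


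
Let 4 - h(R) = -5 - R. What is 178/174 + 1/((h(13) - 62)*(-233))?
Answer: 829567/810840 ≈ 1.0231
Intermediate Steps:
h(R) = 9 + R (h(R) = 4 - (-5 - R) = 4 + (5 + R) = 9 + R)
178/174 + 1/((h(13) - 62)*(-233)) = 178/174 + 1/(((9 + 13) - 62)*(-233)) = 178*(1/174) - 1/233/(22 - 62) = 89/87 - 1/233/(-40) = 89/87 - 1/40*(-1/233) = 89/87 + 1/9320 = 829567/810840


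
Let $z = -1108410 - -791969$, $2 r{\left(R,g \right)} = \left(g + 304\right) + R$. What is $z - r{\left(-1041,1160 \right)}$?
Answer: $- \frac{633305}{2} \approx -3.1665 \cdot 10^{5}$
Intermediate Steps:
$r{\left(R,g \right)} = 152 + \frac{R}{2} + \frac{g}{2}$ ($r{\left(R,g \right)} = \frac{\left(g + 304\right) + R}{2} = \frac{\left(304 + g\right) + R}{2} = \frac{304 + R + g}{2} = 152 + \frac{R}{2} + \frac{g}{2}$)
$z = -316441$ ($z = -1108410 + 791969 = -316441$)
$z - r{\left(-1041,1160 \right)} = -316441 - \left(152 + \frac{1}{2} \left(-1041\right) + \frac{1}{2} \cdot 1160\right) = -316441 - \left(152 - \frac{1041}{2} + 580\right) = -316441 - \frac{423}{2} = - \frac{633305}{2}$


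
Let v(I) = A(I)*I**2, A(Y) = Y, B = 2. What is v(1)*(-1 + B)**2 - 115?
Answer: -114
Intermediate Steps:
v(I) = I**3 (v(I) = I*I**2 = I**3)
v(1)*(-1 + B)**2 - 115 = 1**3*(-1 + 2)**2 - 115 = 1*1**2 - 115 = 1*1 - 115 = 1 - 115 = -114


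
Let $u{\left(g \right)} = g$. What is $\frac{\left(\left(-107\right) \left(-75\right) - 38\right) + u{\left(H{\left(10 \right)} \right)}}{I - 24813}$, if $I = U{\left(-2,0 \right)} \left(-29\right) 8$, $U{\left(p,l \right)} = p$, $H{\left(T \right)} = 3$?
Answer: $- \frac{7990}{24349} \approx -0.32815$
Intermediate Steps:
$I = 464$ ($I = \left(-2\right) \left(-29\right) 8 = 58 \cdot 8 = 464$)
$\frac{\left(\left(-107\right) \left(-75\right) - 38\right) + u{\left(H{\left(10 \right)} \right)}}{I - 24813} = \frac{\left(\left(-107\right) \left(-75\right) - 38\right) + 3}{464 - 24813} = \frac{\left(8025 - 38\right) + 3}{-24349} = \left(7987 + 3\right) \left(- \frac{1}{24349}\right) = 7990 \left(- \frac{1}{24349}\right) = - \frac{7990}{24349}$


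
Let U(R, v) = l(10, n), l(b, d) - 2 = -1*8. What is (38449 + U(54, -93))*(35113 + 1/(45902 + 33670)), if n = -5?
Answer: 107410189361191/79572 ≈ 1.3498e+9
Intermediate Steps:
l(b, d) = -6 (l(b, d) = 2 - 1*8 = 2 - 8 = -6)
U(R, v) = -6
(38449 + U(54, -93))*(35113 + 1/(45902 + 33670)) = (38449 - 6)*(35113 + 1/(45902 + 33670)) = 38443*(35113 + 1/79572) = 38443*(2794011637/79572) = 107410189361191/79572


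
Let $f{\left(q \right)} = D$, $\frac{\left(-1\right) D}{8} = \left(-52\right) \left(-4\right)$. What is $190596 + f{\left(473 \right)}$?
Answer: $188932$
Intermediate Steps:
$D = -1664$ ($D = - 8 \left(\left(-52\right) \left(-4\right)\right) = \left(-8\right) 208 = -1664$)
$f{\left(q \right)} = -1664$
$190596 + f{\left(473 \right)} = 190596 - 1664 = 188932$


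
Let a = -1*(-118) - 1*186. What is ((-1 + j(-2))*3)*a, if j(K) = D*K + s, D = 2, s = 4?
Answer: 204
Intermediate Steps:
j(K) = 4 + 2*K (j(K) = 2*K + 4 = 4 + 2*K)
a = -68 (a = 118 - 186 = -68)
((-1 + j(-2))*3)*a = ((-1 + (4 + 2*(-2)))*3)*(-68) = ((-1 + (4 - 4))*3)*(-68) = ((-1 + 0)*3)*(-68) = -1*3*(-68) = -3*(-68) = 204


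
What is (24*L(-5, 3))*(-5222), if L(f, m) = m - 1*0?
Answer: -375984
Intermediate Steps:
L(f, m) = m (L(f, m) = m + 0 = m)
(24*L(-5, 3))*(-5222) = (24*3)*(-5222) = 72*(-5222) = -375984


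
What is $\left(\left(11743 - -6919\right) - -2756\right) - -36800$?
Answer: $58218$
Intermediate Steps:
$\left(\left(11743 - -6919\right) - -2756\right) - -36800 = \left(\left(11743 + 6919\right) + 2756\right) + 36800 = \left(18662 + 2756\right) + 36800 = 21418 + 36800 = 58218$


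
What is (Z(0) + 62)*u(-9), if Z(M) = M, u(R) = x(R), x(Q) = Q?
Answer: -558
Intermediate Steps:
u(R) = R
(Z(0) + 62)*u(-9) = (0 + 62)*(-9) = 62*(-9) = -558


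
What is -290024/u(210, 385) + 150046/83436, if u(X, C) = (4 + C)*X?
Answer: -142156961/81141510 ≈ -1.7520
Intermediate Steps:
u(X, C) = X*(4 + C)
-290024/u(210, 385) + 150046/83436 = -290024*1/(210*(4 + 385)) + 150046/83436 = -290024/(210*389) + 150046*(1/83436) = -290024/81690 + 75023/41718 = -290024*1/81690 + 75023/41718 = -20716/5835 + 75023/41718 = -142156961/81141510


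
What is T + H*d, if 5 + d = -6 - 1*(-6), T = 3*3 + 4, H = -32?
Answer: 173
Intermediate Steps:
T = 13 (T = 9 + 4 = 13)
d = -5 (d = -5 + (-6 - 1*(-6)) = -5 + (-6 + 6) = -5 + 0 = -5)
T + H*d = 13 - 32*(-5) = 13 + 160 = 173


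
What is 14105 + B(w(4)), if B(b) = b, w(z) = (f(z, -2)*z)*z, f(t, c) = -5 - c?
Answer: 14057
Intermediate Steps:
w(z) = -3*z² (w(z) = ((-5 - 1*(-2))*z)*z = ((-5 + 2)*z)*z = (-3*z)*z = -3*z²)
14105 + B(w(4)) = 14105 - 3*4² = 14105 - 3*16 = 14105 - 48 = 14057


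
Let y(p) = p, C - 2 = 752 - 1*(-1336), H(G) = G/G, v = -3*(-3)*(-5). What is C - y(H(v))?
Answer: 2089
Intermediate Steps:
v = -45 (v = 9*(-5) = -45)
H(G) = 1
C = 2090 (C = 2 + (752 - 1*(-1336)) = 2 + (752 + 1336) = 2 + 2088 = 2090)
C - y(H(v)) = 2090 - 1*1 = 2090 - 1 = 2089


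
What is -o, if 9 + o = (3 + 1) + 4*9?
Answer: -31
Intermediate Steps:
o = 31 (o = -9 + ((3 + 1) + 4*9) = -9 + (4 + 36) = -9 + 40 = 31)
-o = -1*31 = -31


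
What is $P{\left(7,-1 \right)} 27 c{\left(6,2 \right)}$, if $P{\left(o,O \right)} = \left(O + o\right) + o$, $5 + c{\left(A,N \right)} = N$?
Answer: $-1053$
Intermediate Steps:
$c{\left(A,N \right)} = -5 + N$
$P{\left(o,O \right)} = O + 2 o$
$P{\left(7,-1 \right)} 27 c{\left(6,2 \right)} = \left(-1 + 2 \cdot 7\right) 27 \left(-5 + 2\right) = \left(-1 + 14\right) 27 \left(-3\right) = 13 \cdot 27 \left(-3\right) = 351 \left(-3\right) = -1053$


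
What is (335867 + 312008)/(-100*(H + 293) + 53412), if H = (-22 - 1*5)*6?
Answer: 647875/40312 ≈ 16.072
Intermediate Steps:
H = -162 (H = (-22 - 5)*6 = -27*6 = -162)
(335867 + 312008)/(-100*(H + 293) + 53412) = (335867 + 312008)/(-100*(-162 + 293) + 53412) = 647875/(-100*131 + 53412) = 647875/(-13100 + 53412) = 647875/40312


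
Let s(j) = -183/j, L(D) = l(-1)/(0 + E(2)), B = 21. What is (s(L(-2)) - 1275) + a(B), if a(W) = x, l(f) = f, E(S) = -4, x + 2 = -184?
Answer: -2193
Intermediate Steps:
x = -186 (x = -2 - 184 = -186)
a(W) = -186
L(D) = 1/4 (L(D) = -1/(0 - 4) = -1/(-4) = -1*(-1/4) = 1/4)
(s(L(-2)) - 1275) + a(B) = (-183/1/4 - 1275) - 186 = (-183*4 - 1275) - 186 = (-732 - 1275) - 186 = -2007 - 186 = -2193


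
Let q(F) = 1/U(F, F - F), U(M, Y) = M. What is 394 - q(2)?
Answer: 787/2 ≈ 393.50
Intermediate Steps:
q(F) = 1/F
394 - q(2) = 394 - 1/2 = 394 - 1*½ = 394 - ½ = 787/2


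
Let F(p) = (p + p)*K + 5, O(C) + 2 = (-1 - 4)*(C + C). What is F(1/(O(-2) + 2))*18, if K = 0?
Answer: 90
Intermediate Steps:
O(C) = -2 - 10*C (O(C) = -2 + (-1 - 4)*(C + C) = -2 - 10*C)
F(p) = 5 (F(p) = (p + p)*0 + 5 = (2*p)*0 + 5 = 0 + 5 = 5)
F(1/(O(-2) + 2))*18 = 5*18 = 90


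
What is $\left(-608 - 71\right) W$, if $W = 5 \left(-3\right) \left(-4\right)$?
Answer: $-40740$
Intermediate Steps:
$W = 60$ ($W = \left(-15\right) \left(-4\right) = 60$)
$\left(-608 - 71\right) W = \left(-608 - 71\right) 60 = \left(-679\right) 60 = -40740$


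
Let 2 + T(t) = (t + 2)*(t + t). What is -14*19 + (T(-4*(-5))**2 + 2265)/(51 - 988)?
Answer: -1022391/937 ≈ -1091.1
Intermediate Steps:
T(t) = -2 + 2*t*(2 + t) (T(t) = -2 + (t + 2)*(t + t) = -2 + (2 + t)*(2*t) = -2 + 2*t*(2 + t))
-14*19 + (T(-4*(-5))**2 + 2265)/(51 - 988) = -14*19 + ((-2 + 2*(-4*(-5))**2 + 4*(-4*(-5)))**2 + 2265)/(51 - 988) = -266 + ((-2 + 2*20**2 + 4*20)**2 + 2265)/(-937) = -266 + ((-2 + 2*400 + 80)**2 + 2265)*(-1/937) = -266 + ((-2 + 800 + 80)**2 + 2265)*(-1/937) = -266 + (878**2 + 2265)*(-1/937) = -266 + (770884 + 2265)*(-1/937) = -266 + 773149*(-1/937) = -266 - 773149/937 = -1022391/937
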